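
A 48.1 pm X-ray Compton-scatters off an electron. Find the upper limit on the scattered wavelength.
52.9526 pm (at θ = 180°)

The Compton shift is Δλ = λ_C(1 − cos θ).

Since cos θ ranges from −1 to 1, the factor (1 − cos θ) ranges from 0 to 2; the maximum shift occurs at θ = 180° (backscattering):
Δλ_max = 2λ_C = 2 × 2.4263 pm = 4.8526 pm

Maximum scattered wavelength:
λ'_max = λ₀ + Δλ_max = 48.1 + 4.8526 = 52.9526 pm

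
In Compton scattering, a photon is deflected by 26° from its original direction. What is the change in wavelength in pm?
0.2456 pm

Using the Compton scattering formula:
Δλ = λ_C(1 - cos θ)

where λ_C = h/(m_e·c) ≈ 2.4263 pm is the Compton wavelength of an electron.

For θ = 26°:
cos(26°) = 0.8988
1 - cos(26°) = 0.1012

Δλ = 2.4263 × 0.1012
Δλ = 0.2456 pm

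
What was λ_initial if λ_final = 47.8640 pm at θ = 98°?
45.1000 pm

From λ' = λ + Δλ, we have λ = λ' - Δλ

First calculate the Compton shift:
Δλ = λ_C(1 - cos θ)
Δλ = 2.4263 × (1 - cos(98°))
Δλ = 2.4263 × 1.1392
Δλ = 2.7640 pm

Initial wavelength:
λ = λ' - Δλ
λ = 47.8640 - 2.7640
λ = 45.1000 pm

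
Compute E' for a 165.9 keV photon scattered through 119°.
111.9391 keV

First convert energy to wavelength:
λ = hc/E, with hc ≈ 1239.842 keV·pm (i.e. 1239.842 eV·nm)

For E = 165.9 keV = 165900 eV:
λ = 1239.842 keV·pm / 165.9 keV
λ = 7.4734 pm

Calculate the Compton shift:
Δλ = λ_C(1 - cos(119°)) = 2.4263 × 1.4848
Δλ = 3.6026 pm

Final wavelength:
λ' = 7.4734 + 3.6026 = 11.0760 pm

Final energy:
E' = hc/λ' = 1239.842 / 11.0760 = 111.9391 keV

(Intermediate values are shown rounded; full precision is carried through to the final answer.)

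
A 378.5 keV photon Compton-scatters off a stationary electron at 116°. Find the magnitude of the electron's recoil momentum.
2.6054e-22 kg·m/s

The electron is initially at rest, so by conservation of momentum:
p⃗_e = p⃗₀ − p⃗'  (incident photon momentum minus scattered photon momentum)

Photon momentum magnitudes (p = h/λ = E/c):
λ₀ = hc/E₀ = 3.2757 pm → p₀ = h/λ₀ = 2.0228e-22 kg·m/s
Δλ = λ_C(1 − cos 116°) = 3.4899 pm
λ' = 6.7656 pm → p' = h/λ' = 9.7938e-23 kg·m/s

The scattered photon makes angle θ = 116° with the incident direction, so by the law of cosines:
|p⃗_e|² = p₀² + p'² − 2p₀p'cos θ
|p⃗_e|² = (2.0228e-22)² + (9.7938e-23)² − 2·2.0228e-22·9.7938e-23·cos(116°)
|p⃗_e| = 2.6054e-22 kg·m/s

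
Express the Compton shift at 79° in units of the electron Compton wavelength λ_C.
0.8092 λ_C

The Compton shift formula is:
Δλ = λ_C(1 - cos θ)

Dividing both sides by λ_C:
Δλ/λ_C = 1 - cos θ

For θ = 79°:
Δλ/λ_C = 1 - cos(79°)
Δλ/λ_C = 1 - 0.1908
Δλ/λ_C = 0.8092

This means the shift is 0.8092 × λ_C = 1.9633 pm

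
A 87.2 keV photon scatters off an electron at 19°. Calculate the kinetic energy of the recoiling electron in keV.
0.8032 keV

By energy conservation: K_e = E_initial - E_final

First find the scattered photon energy:
Initial wavelength: λ = hc/E = 14.2184 pm
Compton shift: Δλ = λ_C(1 - cos(19°)) = 0.1322 pm
Final wavelength: λ' = 14.2184 + 0.1322 = 14.3506 pm
Final photon energy: E' = hc/λ' = 86.3968 keV

Electron kinetic energy:
K_e = E - E' = 87.2000 - 86.3968 = 0.8032 keV

(Intermediate values are shown rounded; full precision is carried through to the final answer.)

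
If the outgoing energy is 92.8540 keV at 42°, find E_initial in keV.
97.4000 keV

Convert final energy to wavelength (hc ≈ 1239.842 keV·pm):
λ' = hc/E' = 1239.842 / 92.8540 = 13.3526 pm

Calculate the Compton shift:
Δλ = λ_C(1 - cos(42°))
Δλ = 2.4263 × (1 - cos(42°))
Δλ = 0.6232 pm

Initial wavelength:
λ = λ' - Δλ = 13.3526 - 0.6232 = 12.7294 pm

Initial energy:
E = hc/λ = 1239.842 / 12.7294 = 97.4000 keV

(Intermediate values are shown rounded; full precision is carried through to the final answer.)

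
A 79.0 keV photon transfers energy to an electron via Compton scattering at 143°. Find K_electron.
17.1879 keV

By energy conservation: K_e = E_initial - E_final

First find the scattered photon energy:
Initial wavelength: λ = hc/E = 15.6942 pm
Compton shift: Δλ = λ_C(1 - cos(143°)) = 4.3640 pm
Final wavelength: λ' = 15.6942 + 4.3640 = 20.0583 pm
Final photon energy: E' = hc/λ' = 61.8121 keV

Electron kinetic energy:
K_e = E - E' = 79.0000 - 61.8121 = 17.1879 keV

(Intermediate values are shown rounded; full precision is carried through to the final answer.)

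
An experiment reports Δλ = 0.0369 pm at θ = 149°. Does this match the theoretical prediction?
No, inconsistent

Calculate the expected shift for θ = 149°:

Δλ_expected = λ_C(1 - cos(149°))
Δλ_expected = 2.4263 × (1 - cos(149°))
Δλ_expected = 2.4263 × 1.8572
Δλ_expected = 4.5061 pm

Given shift: 0.0369 pm
Expected shift: 4.5061 pm
Difference: 4.4692 pm

The values do not match. The given shift corresponds to θ ≈ 10.0°, not 149°.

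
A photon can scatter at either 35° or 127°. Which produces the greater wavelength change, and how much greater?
127° produces the larger shift by a factor of 8.857

Calculate both shifts using Δλ = λ_C(1 - cos θ):

For θ₁ = 35°:
Δλ₁ = 2.4263 × (1 - cos(35°))
Δλ₁ = 2.4263 × 0.1808
Δλ₁ = 0.4388 pm

For θ₂ = 127°:
Δλ₂ = 2.4263 × (1 - cos(127°))
Δλ₂ = 2.4263 × 1.6018
Δλ₂ = 3.8865 pm

The 127° angle produces the larger shift.
Ratio: 3.8865/0.4388 = 8.857

(Intermediate values are shown rounded; full precision is carried through to the final answer.)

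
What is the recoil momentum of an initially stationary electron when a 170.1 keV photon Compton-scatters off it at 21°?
3.2831e-23 kg·m/s

The electron is initially at rest, so by conservation of momentum:
p⃗_e = p⃗₀ − p⃗'  (incident photon momentum minus scattered photon momentum)

Photon momentum magnitudes (p = h/λ = E/c):
λ₀ = hc/E₀ = 7.2889 pm → p₀ = h/λ₀ = 9.0906e-23 kg·m/s
Δλ = λ_C(1 − cos 21°) = 0.1612 pm
λ' = 7.4501 pm → p' = h/λ' = 8.8940e-23 kg·m/s

The scattered photon makes angle θ = 21° with the incident direction, so by the law of cosines:
|p⃗_e|² = p₀² + p'² − 2p₀p'cos θ
|p⃗_e|² = (9.0906e-23)² + (8.8940e-23)² − 2·9.0906e-23·8.8940e-23·cos(21°)
|p⃗_e| = 3.2831e-23 kg·m/s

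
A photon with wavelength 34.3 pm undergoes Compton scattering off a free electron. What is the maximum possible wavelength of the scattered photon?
39.1526 pm (at θ = 180°)

The Compton shift is Δλ = λ_C(1 − cos θ).

Since cos θ ranges from −1 to 1, the factor (1 − cos θ) ranges from 0 to 2; the maximum shift occurs at θ = 180° (backscattering):
Δλ_max = 2λ_C = 2 × 2.4263 pm = 4.8526 pm

Maximum scattered wavelength:
λ'_max = λ₀ + Δλ_max = 34.3 + 4.8526 = 39.1526 pm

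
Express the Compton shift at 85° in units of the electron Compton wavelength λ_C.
0.9128 λ_C

The Compton shift formula is:
Δλ = λ_C(1 - cos θ)

Dividing both sides by λ_C:
Δλ/λ_C = 1 - cos θ

For θ = 85°:
Δλ/λ_C = 1 - cos(85°)
Δλ/λ_C = 1 - 0.0872
Δλ/λ_C = 0.9128

This means the shift is 0.9128 × λ_C = 2.2148 pm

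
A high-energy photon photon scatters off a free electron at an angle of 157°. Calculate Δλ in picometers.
4.6597 pm

Using the Compton scattering formula:
Δλ = λ_C(1 - cos θ)

where λ_C = h/(m_e·c) ≈ 2.4263 pm is the Compton wavelength of an electron.

For θ = 157°:
cos(157°) = -0.9205
1 - cos(157°) = 1.9205

Δλ = 2.4263 × 1.9205
Δλ = 4.6597 pm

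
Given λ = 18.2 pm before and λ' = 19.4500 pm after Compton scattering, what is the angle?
61.00°

First find the wavelength shift:
Δλ = λ' - λ = 19.4500 - 18.2 = 1.2500 pm

Using Δλ = λ_C(1 - cos θ), with λ_C = h/(m_e·c) ≈ 2.42631024 pm:
cos θ = 1 - Δλ/λ_C
cos θ = 1 - 1.2500/2.42631024
cos θ = 0.484814

θ = arccos(0.484814)
θ = 61.00°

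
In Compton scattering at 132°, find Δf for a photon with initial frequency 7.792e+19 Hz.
3.996e+19 Hz (decrease)

Convert frequency to wavelength (c = 299792458 m/s):
λ₀ = c/f₀ = 299792458/7.792e+19 = 3.8474391e-12 m = 3.8474 pm

Calculate Compton shift:
Δλ = λ_C(1 - cos(132°)) = 4.0498 pm

Final wavelength:
λ' = λ₀ + Δλ = 3.8474 + 4.0498 = 7.8973 pm

Final frequency:
f' = c/λ' = 299792458/7.8972678e-12 = 3.7961541e+19 Hz

Frequency shift (decrease):
Δf = f₀ - f' = 7.792e+19 - 3.7961541e+19 = 3.996e+19 Hz

(Intermediate values are shown rounded; full precision is carried through to the final answer.)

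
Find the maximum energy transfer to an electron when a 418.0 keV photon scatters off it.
259.4271 keV

Maximum energy transfer occurs at θ = 180° (backscattering).

Initial photon: E₀ = 418.0 keV → λ₀ = 2.9661 pm

Maximum Compton shift (at 180°):
Δλ_max = 2λ_C = 2 × 2.4263 = 4.8526 pm

Final wavelength:
λ' = 2.9661 + 4.8526 = 7.8187 pm

Minimum photon energy (maximum energy to electron):
E'_min = hc/λ' = 158.5729 keV

Maximum electron kinetic energy:
K_max = E₀ - E'_min = 418.0000 - 158.5729 = 259.4271 keV

(Intermediate values are shown rounded; full precision is carried through to the final answer.)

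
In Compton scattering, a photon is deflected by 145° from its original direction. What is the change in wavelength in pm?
4.4138 pm

Using the Compton scattering formula:
Δλ = λ_C(1 - cos θ)

where λ_C = h/(m_e·c) ≈ 2.4263 pm is the Compton wavelength of an electron.

For θ = 145°:
cos(145°) = -0.8192
1 - cos(145°) = 1.8192

Δλ = 2.4263 × 1.8192
Δλ = 4.4138 pm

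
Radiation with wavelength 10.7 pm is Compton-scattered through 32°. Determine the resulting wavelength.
11.0687 pm

Using the Compton scattering formula:
λ' = λ + Δλ = λ + λ_C(1 - cos θ)

Given:
- Initial wavelength λ = 10.7 pm
- Scattering angle θ = 32°
- Compton wavelength λ_C ≈ 2.4263 pm

Calculate the shift:
Δλ = 2.4263 × (1 - cos(32°))
Δλ = 2.4263 × 0.1520
Δλ = 0.3687 pm

Final wavelength:
λ' = 10.7 + 0.3687 = 11.0687 pm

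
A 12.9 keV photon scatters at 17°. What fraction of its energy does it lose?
0.0011 (or 0.11%)

Calculate initial and final photon energies:

Initial: E₀ = 12.9 keV → λ₀ = 96.1118 pm
Compton shift: Δλ = 0.1060 pm
Final wavelength: λ' = 96.2178 pm
Final energy: E' = 12.8858 keV

Fractional energy loss:
(E₀ - E')/E₀ = (12.9000 - 12.8858)/12.9000
= 0.0142/12.9000
= 0.0011
= 0.11%

(Intermediate values are shown rounded; full precision is carried through to the final answer.)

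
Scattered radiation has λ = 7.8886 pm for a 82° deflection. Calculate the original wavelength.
5.8000 pm

From λ' = λ + Δλ, we have λ = λ' - Δλ

First calculate the Compton shift:
Δλ = λ_C(1 - cos θ)
Δλ = 2.4263 × (1 - cos(82°))
Δλ = 2.4263 × 0.8608
Δλ = 2.0886 pm

Initial wavelength:
λ = λ' - Δλ
λ = 7.8886 - 2.0886
λ = 5.8000 pm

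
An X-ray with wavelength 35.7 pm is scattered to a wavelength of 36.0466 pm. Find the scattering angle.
31.00°

First find the wavelength shift:
Δλ = λ' - λ = 36.0466 - 35.7 = 0.3466 pm

Using Δλ = λ_C(1 - cos θ), with λ_C = h/(m_e·c) ≈ 2.42631024 pm:
cos θ = 1 - Δλ/λ_C
cos θ = 1 - 0.3466/2.42631024
cos θ = 0.857149

θ = arccos(0.857149)
θ = 31.00°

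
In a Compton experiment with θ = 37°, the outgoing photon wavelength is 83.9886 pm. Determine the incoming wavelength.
83.5000 pm

From λ' = λ + Δλ, we have λ = λ' - Δλ

First calculate the Compton shift:
Δλ = λ_C(1 - cos θ)
Δλ = 2.4263 × (1 - cos(37°))
Δλ = 2.4263 × 0.2014
Δλ = 0.4886 pm

Initial wavelength:
λ = λ' - Δλ
λ = 83.9886 - 0.4886
λ = 83.5000 pm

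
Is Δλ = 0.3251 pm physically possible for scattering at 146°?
No, inconsistent

Calculate the expected shift for θ = 146°:

Δλ_expected = λ_C(1 - cos(146°))
Δλ_expected = 2.4263 × (1 - cos(146°))
Δλ_expected = 2.4263 × 1.8290
Δλ_expected = 4.4378 pm

Given shift: 0.3251 pm
Expected shift: 4.4378 pm
Difference: 4.1127 pm

The values do not match. The given shift corresponds to θ ≈ 30.0°, not 146°.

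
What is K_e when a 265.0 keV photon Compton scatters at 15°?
4.6014 keV

By energy conservation: K_e = E_initial - E_final

First find the scattered photon energy:
Initial wavelength: λ = hc/E = 4.6786 pm
Compton shift: Δλ = λ_C(1 - cos(15°)) = 0.0827 pm
Final wavelength: λ' = 4.6786 + 0.0827 = 4.7613 pm
Final photon energy: E' = hc/λ' = 260.3986 keV

Electron kinetic energy:
K_e = E - E' = 265.0000 - 260.3986 = 4.6014 keV

(Intermediate values are shown rounded; full precision is carried through to the final answer.)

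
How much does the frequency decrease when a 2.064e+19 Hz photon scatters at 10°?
5.225e+16 Hz (decrease)

Convert frequency to wavelength (c = 299792458 m/s):
λ₀ = c/f₀ = 299792458/2.064e+19 = 1.4524828e-11 m = 14.5248 pm

Calculate Compton shift:
Δλ = λ_C(1 - cos(10°)) = 0.0369 pm

Final wavelength:
λ' = λ₀ + Δλ = 14.5248 + 0.0369 = 14.5617 pm

Final frequency:
f' = c/λ' = 299792458/1.4561689e-11 = 2.0587752e+19 Hz

Frequency shift (decrease):
Δf = f₀ - f' = 2.064e+19 - 2.0587752e+19 = 5.225e+16 Hz

(Intermediate values are shown rounded; full precision is carried through to the final answer.)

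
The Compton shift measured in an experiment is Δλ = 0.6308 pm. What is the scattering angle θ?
42.27°

From the Compton formula Δλ = λ_C(1 - cos θ), we can solve for θ:

cos θ = 1 - Δλ/λ_C

Given:
- Δλ = 0.6308 pm
- λ_C = h/(m_e·c) ≈ 2.42631024 pm

cos θ = 1 - 0.6308/2.42631024
cos θ = 1 - 0.259983
cos θ = 0.740017

θ = arccos(0.740017)
θ = 42.27°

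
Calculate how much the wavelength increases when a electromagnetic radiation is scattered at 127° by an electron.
3.8865 pm

Using the Compton scattering formula:
Δλ = λ_C(1 - cos θ)

where λ_C = h/(m_e·c) ≈ 2.4263 pm is the Compton wavelength of an electron.

For θ = 127°:
cos(127°) = -0.6018
1 - cos(127°) = 1.6018

Δλ = 2.4263 × 1.6018
Δλ = 3.8865 pm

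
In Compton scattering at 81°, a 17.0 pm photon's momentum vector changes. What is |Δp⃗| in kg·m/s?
4.8013e-23 kg·m/s

Photon momentum magnitude is p = h/λ.

Initial momentum:
p₀ = h/λ = 6.6261e-34/1.7000e-11 = 3.8977e-23 kg·m/s

After scattering:
λ' = λ + Δλ = 17.0 + 2.0468 = 19.0468 pm
p' = h/λ' = 6.6261e-34/1.9047e-11 = 3.4788e-23 kg·m/s

Momentum is a vector; the scattered photon's direction makes angle θ = 81° with the incident direction. The magnitude of the vector change Δp⃗ = p⃗₀ − p⃗' is found from the law of cosines:
|Δp⃗|² = p₀² + p'² − 2p₀p'cos θ
|Δp⃗|² = (3.8977e-23)² + (3.4788e-23)² − 2·3.8977e-23·3.4788e-23·cos(81°)
|Δp⃗| = 4.8013e-23 kg·m/s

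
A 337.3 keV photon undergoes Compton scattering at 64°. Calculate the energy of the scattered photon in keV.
246.0751 keV

First convert energy to wavelength:
λ = hc/E, with hc ≈ 1239.842 keV·pm (i.e. 1239.842 eV·nm)

For E = 337.3 keV = 337300 eV:
λ = 1239.842 keV·pm / 337.3 keV
λ = 3.6758 pm

Calculate the Compton shift:
Δλ = λ_C(1 - cos(64°)) = 2.4263 × 0.5616
Δλ = 1.3627 pm

Final wavelength:
λ' = 3.6758 + 1.3627 = 5.0385 pm

Final energy:
E' = hc/λ' = 1239.842 / 5.0385 = 246.0751 keV

(Intermediate values are shown rounded; full precision is carried through to the final answer.)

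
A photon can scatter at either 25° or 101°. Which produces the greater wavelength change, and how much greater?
101° produces the larger shift by a factor of 12.710

Calculate both shifts using Δλ = λ_C(1 - cos θ):

For θ₁ = 25°:
Δλ₁ = 2.4263 × (1 - cos(25°))
Δλ₁ = 2.4263 × 0.0937
Δλ₁ = 0.2273 pm

For θ₂ = 101°:
Δλ₂ = 2.4263 × (1 - cos(101°))
Δλ₂ = 2.4263 × 1.1908
Δλ₂ = 2.8893 pm

The 101° angle produces the larger shift.
Ratio: 2.8893/0.2273 = 12.710

(Intermediate values are shown rounded; full precision is carried through to the final answer.)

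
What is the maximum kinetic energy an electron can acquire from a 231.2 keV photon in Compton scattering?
109.8284 keV

Maximum energy transfer occurs at θ = 180° (backscattering).

Initial photon: E₀ = 231.2 keV → λ₀ = 5.3626 pm

Maximum Compton shift (at 180°):
Δλ_max = 2λ_C = 2 × 2.4263 = 4.8526 pm

Final wavelength:
λ' = 5.3626 + 4.8526 = 10.2153 pm

Minimum photon energy (maximum energy to electron):
E'_min = hc/λ' = 121.3716 keV

Maximum electron kinetic energy:
K_max = E₀ - E'_min = 231.2000 - 121.3716 = 109.8284 keV

(Intermediate values are shown rounded; full precision is carried through to the final answer.)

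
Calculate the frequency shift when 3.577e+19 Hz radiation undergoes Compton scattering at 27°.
1.094e+18 Hz (decrease)

Convert frequency to wavelength (c = 299792458 m/s):
λ₀ = c/f₀ = 299792458/3.577e+19 = 8.3811143e-12 m = 8.3811 pm

Calculate Compton shift:
Δλ = λ_C(1 - cos(27°)) = 0.2645 pm

Final wavelength:
λ' = λ₀ + Δλ = 8.3811 + 0.2645 = 8.6456 pm

Final frequency:
f' = c/λ' = 299792458/8.6455663e-12 = 3.4675861e+19 Hz

Frequency shift (decrease):
Δf = f₀ - f' = 3.577e+19 - 3.4675861e+19 = 1.094e+18 Hz

(Intermediate values are shown rounded; full precision is carried through to the final answer.)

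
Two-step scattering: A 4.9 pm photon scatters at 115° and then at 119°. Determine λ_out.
11.9543 pm

Apply Compton shift twice:

First scattering at θ₁ = 115°:
Δλ₁ = λ_C(1 - cos(115°))
Δλ₁ = 2.4263 × 1.4226
Δλ₁ = 3.4517 pm

After first scattering:
λ₁ = 4.9 + 3.4517 = 8.3517 pm

Second scattering at θ₂ = 119°:
Δλ₂ = λ_C(1 - cos(119°))
Δλ₂ = 2.4263 × 1.4848
Δλ₂ = 3.6026 pm

Final wavelength:
λ₂ = 8.3517 + 3.6026 = 11.9543 pm

Total shift: Δλ_total = 3.4517 + 3.6026 = 7.0543 pm

(Intermediate values are shown rounded; full precision is carried through to the final answer.)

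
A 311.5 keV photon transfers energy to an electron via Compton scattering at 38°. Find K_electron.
35.6475 keV

By energy conservation: K_e = E_initial - E_final

First find the scattered photon energy:
Initial wavelength: λ = hc/E = 3.9802 pm
Compton shift: Δλ = λ_C(1 - cos(38°)) = 0.5144 pm
Final wavelength: λ' = 3.9802 + 0.5144 = 4.4946 pm
Final photon energy: E' = hc/λ' = 275.8525 keV

Electron kinetic energy:
K_e = E - E' = 311.5000 - 275.8525 = 35.6475 keV

(Intermediate values are shown rounded; full precision is carried through to the final answer.)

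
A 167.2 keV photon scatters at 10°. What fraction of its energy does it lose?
0.0049 (or 0.49%)

Calculate initial and final photon energies:

Initial: E₀ = 167.2 keV → λ₀ = 7.4153 pm
Compton shift: Δλ = 0.0369 pm
Final wavelength: λ' = 7.4522 pm
Final energy: E' = 166.3730 keV

Fractional energy loss:
(E₀ - E')/E₀ = (167.2000 - 166.3730)/167.2000
= 0.8270/167.2000
= 0.0049
= 0.49%

(Intermediate values are shown rounded; full precision is carried through to the final answer.)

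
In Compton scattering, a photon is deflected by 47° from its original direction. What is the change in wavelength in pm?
0.7716 pm

Using the Compton scattering formula:
Δλ = λ_C(1 - cos θ)

where λ_C = h/(m_e·c) ≈ 2.4263 pm is the Compton wavelength of an electron.

For θ = 47°:
cos(47°) = 0.6820
1 - cos(47°) = 0.3180

Δλ = 2.4263 × 0.3180
Δλ = 0.7716 pm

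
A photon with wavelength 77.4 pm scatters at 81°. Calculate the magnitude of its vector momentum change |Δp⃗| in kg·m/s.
1.0978e-23 kg·m/s

Photon momentum magnitude is p = h/λ.

Initial momentum:
p₀ = h/λ = 6.6261e-34/7.7400e-11 = 8.5608e-24 kg·m/s

After scattering:
λ' = λ + Δλ = 77.4 + 2.0468 = 79.4468 pm
p' = h/λ' = 6.6261e-34/7.9447e-11 = 8.3403e-24 kg·m/s

Momentum is a vector; the scattered photon's direction makes angle θ = 81° with the incident direction. The magnitude of the vector change Δp⃗ = p⃗₀ − p⃗' is found from the law of cosines:
|Δp⃗|² = p₀² + p'² − 2p₀p'cos θ
|Δp⃗|² = (8.5608e-24)² + (8.3403e-24)² − 2·8.5608e-24·8.3403e-24·cos(81°)
|Δp⃗| = 1.0978e-23 kg·m/s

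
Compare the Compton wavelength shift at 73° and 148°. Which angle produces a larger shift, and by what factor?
148° produces the larger shift by a factor of 2.612

Calculate both shifts using Δλ = λ_C(1 - cos θ):

For θ₁ = 73°:
Δλ₁ = 2.4263 × (1 - cos(73°))
Δλ₁ = 2.4263 × 0.7076
Δλ₁ = 1.7169 pm

For θ₂ = 148°:
Δλ₂ = 2.4263 × (1 - cos(148°))
Δλ₂ = 2.4263 × 1.8480
Δλ₂ = 4.4839 pm

The 148° angle produces the larger shift.
Ratio: 4.4839/1.7169 = 2.612

(Intermediate values are shown rounded; full precision is carried through to the final answer.)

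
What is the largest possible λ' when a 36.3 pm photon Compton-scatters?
41.1526 pm (at θ = 180°)

The Compton shift is Δλ = λ_C(1 − cos θ).

Since cos θ ranges from −1 to 1, the factor (1 − cos θ) ranges from 0 to 2; the maximum shift occurs at θ = 180° (backscattering):
Δλ_max = 2λ_C = 2 × 2.4263 pm = 4.8526 pm

Maximum scattered wavelength:
λ'_max = λ₀ + Δλ_max = 36.3 + 4.8526 = 41.1526 pm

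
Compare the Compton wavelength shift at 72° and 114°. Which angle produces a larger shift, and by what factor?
114° produces the larger shift by a factor of 2.036

Calculate both shifts using Δλ = λ_C(1 - cos θ):

For θ₁ = 72°:
Δλ₁ = 2.4263 × (1 - cos(72°))
Δλ₁ = 2.4263 × 0.6910
Δλ₁ = 1.6765 pm

For θ₂ = 114°:
Δλ₂ = 2.4263 × (1 - cos(114°))
Δλ₂ = 2.4263 × 1.4067
Δλ₂ = 3.4132 pm

The 114° angle produces the larger shift.
Ratio: 3.4132/1.6765 = 2.036

(Intermediate values are shown rounded; full precision is carried through to the final answer.)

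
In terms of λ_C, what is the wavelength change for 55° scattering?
0.4264 λ_C

The Compton shift formula is:
Δλ = λ_C(1 - cos θ)

Dividing both sides by λ_C:
Δλ/λ_C = 1 - cos θ

For θ = 55°:
Δλ/λ_C = 1 - cos(55°)
Δλ/λ_C = 1 - 0.5736
Δλ/λ_C = 0.4264

This means the shift is 0.4264 × λ_C = 1.0346 pm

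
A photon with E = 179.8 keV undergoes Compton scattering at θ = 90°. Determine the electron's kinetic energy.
46.7980 keV

By energy conservation: K_e = E_initial - E_final

First find the scattered photon energy:
Initial wavelength: λ = hc/E = 6.8957 pm
Compton shift: Δλ = λ_C(1 - cos(90°)) = 2.4263 pm
Final wavelength: λ' = 6.8957 + 2.4263 = 9.3220 pm
Final photon energy: E' = hc/λ' = 133.0020 keV

Electron kinetic energy:
K_e = E - E' = 179.8000 - 133.0020 = 46.7980 keV

(Intermediate values are shown rounded; full precision is carried through to the final answer.)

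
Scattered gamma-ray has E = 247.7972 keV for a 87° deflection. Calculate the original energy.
458.4998 keV

Convert final energy to wavelength (hc ≈ 1239.842 keV·pm):
λ' = hc/E' = 1239.842 / 247.7972 = 5.0035 pm

Calculate the Compton shift:
Δλ = λ_C(1 - cos(87°))
Δλ = 2.4263 × (1 - cos(87°))
Δλ = 2.2993 pm

Initial wavelength:
λ = λ' - Δλ = 5.0035 - 2.2993 = 2.7041 pm

Initial energy:
E = hc/λ = 1239.842 / 2.7041 = 458.4998 keV

(Intermediate values are shown rounded; full precision is carried through to the final answer.)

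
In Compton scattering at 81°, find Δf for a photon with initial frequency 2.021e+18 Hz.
2.751e+16 Hz (decrease)

Convert frequency to wavelength (c = 299792458 m/s):
λ₀ = c/f₀ = 299792458/2.021e+18 = 1.4833867e-10 m = 148.3387 pm

Calculate Compton shift:
Δλ = λ_C(1 - cos(81°)) = 2.0468 pm

Final wavelength:
λ' = λ₀ + Δλ = 148.3387 + 2.0468 = 150.3854 pm

Final frequency:
f' = c/λ' = 299792458/1.5038542e-10 = 1.9934941e+18 Hz

Frequency shift (decrease):
Δf = f₀ - f' = 2.021e+18 - 1.9934941e+18 = 2.751e+16 Hz

(Intermediate values are shown rounded; full precision is carried through to the final answer.)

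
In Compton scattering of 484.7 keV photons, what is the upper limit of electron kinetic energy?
317.3929 keV

Maximum energy transfer occurs at θ = 180° (backscattering).

Initial photon: E₀ = 484.7 keV → λ₀ = 2.5580 pm

Maximum Compton shift (at 180°):
Δλ_max = 2λ_C = 2 × 2.4263 = 4.8526 pm

Final wavelength:
λ' = 2.5580 + 4.8526 = 7.4106 pm

Minimum photon energy (maximum energy to electron):
E'_min = hc/λ' = 167.3071 keV

Maximum electron kinetic energy:
K_max = E₀ - E'_min = 484.7000 - 167.3071 = 317.3929 keV

(Intermediate values are shown rounded; full precision is carried through to the final answer.)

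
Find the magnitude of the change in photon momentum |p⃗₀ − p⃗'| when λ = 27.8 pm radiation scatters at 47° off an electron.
1.8761e-23 kg·m/s

Photon momentum magnitude is p = h/λ.

Initial momentum:
p₀ = h/λ = 6.6261e-34/2.7800e-11 = 2.3835e-23 kg·m/s

After scattering:
λ' = λ + Δλ = 27.8 + 0.7716 = 28.5716 pm
p' = h/λ' = 6.6261e-34/2.8572e-11 = 2.3191e-23 kg·m/s

Momentum is a vector; the scattered photon's direction makes angle θ = 47° with the incident direction. The magnitude of the vector change Δp⃗ = p⃗₀ − p⃗' is found from the law of cosines:
|Δp⃗|² = p₀² + p'² − 2p₀p'cos θ
|Δp⃗|² = (2.3835e-23)² + (2.3191e-23)² − 2·2.3835e-23·2.3191e-23·cos(47°)
|Δp⃗| = 1.8761e-23 kg·m/s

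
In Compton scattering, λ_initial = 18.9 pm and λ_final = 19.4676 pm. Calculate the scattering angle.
40.00°

First find the wavelength shift:
Δλ = λ' - λ = 19.4676 - 18.9 = 0.5676 pm

Using Δλ = λ_C(1 - cos θ), with λ_C = h/(m_e·c) ≈ 2.42631024 pm:
cos θ = 1 - Δλ/λ_C
cos θ = 1 - 0.5676/2.42631024
cos θ = 0.766065

θ = arccos(0.766065)
θ = 40.00°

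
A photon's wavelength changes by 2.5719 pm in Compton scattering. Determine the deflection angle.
93.44°

From the Compton formula Δλ = λ_C(1 - cos θ), we can solve for θ:

cos θ = 1 - Δλ/λ_C

Given:
- Δλ = 2.5719 pm
- λ_C = h/(m_e·c) ≈ 2.42631024 pm

cos θ = 1 - 2.5719/2.42631024
cos θ = 1 - 1.060005
cos θ = -0.060005

θ = arccos(-0.060005)
θ = 93.44°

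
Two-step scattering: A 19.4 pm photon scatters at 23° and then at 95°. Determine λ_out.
22.2307 pm

Apply Compton shift twice:

First scattering at θ₁ = 23°:
Δλ₁ = λ_C(1 - cos(23°))
Δλ₁ = 2.4263 × 0.0795
Δλ₁ = 0.1929 pm

After first scattering:
λ₁ = 19.4 + 0.1929 = 19.5929 pm

Second scattering at θ₂ = 95°:
Δλ₂ = λ_C(1 - cos(95°))
Δλ₂ = 2.4263 × 1.0872
Δλ₂ = 2.6378 pm

Final wavelength:
λ₂ = 19.5929 + 2.6378 = 22.2307 pm

Total shift: Δλ_total = 0.1929 + 2.6378 = 2.8307 pm

(Intermediate values are shown rounded; full precision is carried through to the final answer.)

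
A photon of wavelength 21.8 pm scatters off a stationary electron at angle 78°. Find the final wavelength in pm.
23.7219 pm

Using the Compton scattering formula:
λ' = λ + Δλ = λ + λ_C(1 - cos θ)

Given:
- Initial wavelength λ = 21.8 pm
- Scattering angle θ = 78°
- Compton wavelength λ_C ≈ 2.4263 pm

Calculate the shift:
Δλ = 2.4263 × (1 - cos(78°))
Δλ = 2.4263 × 0.7921
Δλ = 1.9219 pm

Final wavelength:
λ' = 21.8 + 1.9219 = 23.7219 pm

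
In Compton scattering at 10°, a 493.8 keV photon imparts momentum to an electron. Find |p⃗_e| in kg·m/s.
4.5826e-23 kg·m/s

The electron is initially at rest, so by conservation of momentum:
p⃗_e = p⃗₀ − p⃗'  (incident photon momentum minus scattered photon momentum)

Photon momentum magnitudes (p = h/λ = E/c):
λ₀ = hc/E₀ = 2.5108 pm → p₀ = h/λ₀ = 2.6390e-22 kg·m/s
Δλ = λ_C(1 − cos 10°) = 0.0369 pm
λ' = 2.5477 pm → p' = h/λ' = 2.6008e-22 kg·m/s

The scattered photon makes angle θ = 10° with the incident direction, so by the law of cosines:
|p⃗_e|² = p₀² + p'² − 2p₀p'cos θ
|p⃗_e|² = (2.6390e-22)² + (2.6008e-22)² − 2·2.6390e-22·2.6008e-22·cos(10°)
|p⃗_e| = 4.5826e-23 kg·m/s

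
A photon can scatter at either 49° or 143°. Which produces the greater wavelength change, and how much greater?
143° produces the larger shift by a factor of 5.229

Calculate both shifts using Δλ = λ_C(1 - cos θ):

For θ₁ = 49°:
Δλ₁ = 2.4263 × (1 - cos(49°))
Δλ₁ = 2.4263 × 0.3439
Δλ₁ = 0.8345 pm

For θ₂ = 143°:
Δλ₂ = 2.4263 × (1 - cos(143°))
Δλ₂ = 2.4263 × 1.7986
Δλ₂ = 4.3640 pm

The 143° angle produces the larger shift.
Ratio: 4.3640/0.8345 = 5.229

(Intermediate values are shown rounded; full precision is carried through to the final answer.)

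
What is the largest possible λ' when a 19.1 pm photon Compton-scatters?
23.9526 pm (at θ = 180°)

The Compton shift is Δλ = λ_C(1 − cos θ).

Since cos θ ranges from −1 to 1, the factor (1 − cos θ) ranges from 0 to 2; the maximum shift occurs at θ = 180° (backscattering):
Δλ_max = 2λ_C = 2 × 2.4263 pm = 4.8526 pm

Maximum scattered wavelength:
λ'_max = λ₀ + Δλ_max = 19.1 + 4.8526 = 23.9526 pm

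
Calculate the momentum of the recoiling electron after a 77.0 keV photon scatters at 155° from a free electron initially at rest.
7.1414e-23 kg·m/s

The electron is initially at rest, so by conservation of momentum:
p⃗_e = p⃗₀ − p⃗'  (incident photon momentum minus scattered photon momentum)

Photon momentum magnitudes (p = h/λ = E/c):
λ₀ = hc/E₀ = 16.1018 pm → p₀ = h/λ₀ = 4.1151e-23 kg·m/s
Δλ = λ_C(1 − cos 155°) = 4.6253 pm
λ' = 20.7271 pm → p' = h/λ' = 3.1968e-23 kg·m/s

The scattered photon makes angle θ = 155° with the incident direction, so by the law of cosines:
|p⃗_e|² = p₀² + p'² − 2p₀p'cos θ
|p⃗_e|² = (4.1151e-23)² + (3.1968e-23)² − 2·4.1151e-23·3.1968e-23·cos(155°)
|p⃗_e| = 7.1414e-23 kg·m/s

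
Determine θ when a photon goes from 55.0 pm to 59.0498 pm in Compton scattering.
132.00°

First find the wavelength shift:
Δλ = λ' - λ = 59.0498 - 55.0 = 4.0498 pm

Using Δλ = λ_C(1 - cos θ), with λ_C = h/(m_e·c) ≈ 2.42631024 pm:
cos θ = 1 - Δλ/λ_C
cos θ = 1 - 4.0498/2.42631024
cos θ = -0.669119

θ = arccos(-0.669119)
θ = 132.00°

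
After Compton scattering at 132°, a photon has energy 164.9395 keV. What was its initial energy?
357.5998 keV

Convert final energy to wavelength (hc ≈ 1239.842 keV·pm):
λ' = hc/E' = 1239.842 / 164.9395 = 7.5170 pm

Calculate the Compton shift:
Δλ = λ_C(1 - cos(132°))
Δλ = 2.4263 × (1 - cos(132°))
Δλ = 4.0498 pm

Initial wavelength:
λ = λ' - Δλ = 7.5170 - 4.0498 = 3.4671 pm

Initial energy:
E = hc/λ = 1239.842 / 3.4671 = 357.5998 keV

(Intermediate values are shown rounded; full precision is carried through to the final answer.)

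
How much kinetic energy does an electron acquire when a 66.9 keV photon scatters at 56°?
3.6502 keV

By energy conservation: K_e = E_initial - E_final

First find the scattered photon energy:
Initial wavelength: λ = hc/E = 18.5328 pm
Compton shift: Δλ = λ_C(1 - cos(56°)) = 1.0695 pm
Final wavelength: λ' = 18.5328 + 1.0695 = 19.6023 pm
Final photon energy: E' = hc/λ' = 63.2498 keV

Electron kinetic energy:
K_e = E - E' = 66.9000 - 63.2498 = 3.6502 keV

(Intermediate values are shown rounded; full precision is carried through to the final answer.)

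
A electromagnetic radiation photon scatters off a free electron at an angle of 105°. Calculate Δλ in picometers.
3.0543 pm

Using the Compton scattering formula:
Δλ = λ_C(1 - cos θ)

where λ_C = h/(m_e·c) ≈ 2.4263 pm is the Compton wavelength of an electron.

For θ = 105°:
cos(105°) = -0.2588
1 - cos(105°) = 1.2588

Δλ = 2.4263 × 1.2588
Δλ = 3.0543 pm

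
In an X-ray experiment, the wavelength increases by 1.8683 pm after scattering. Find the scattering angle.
76.70°

From the Compton formula Δλ = λ_C(1 - cos θ), we can solve for θ:

cos θ = 1 - Δλ/λ_C

Given:
- Δλ = 1.8683 pm
- λ_C = h/(m_e·c) ≈ 2.42631024 pm

cos θ = 1 - 1.8683/2.42631024
cos θ = 1 - 0.770017
cos θ = 0.229983

θ = arccos(0.229983)
θ = 76.70°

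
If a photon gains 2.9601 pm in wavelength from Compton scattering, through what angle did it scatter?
102.71°

From the Compton formula Δλ = λ_C(1 - cos θ), we can solve for θ:

cos θ = 1 - Δλ/λ_C

Given:
- Δλ = 2.9601 pm
- λ_C = h/(m_e·c) ≈ 2.42631024 pm

cos θ = 1 - 2.9601/2.42631024
cos θ = 1 - 1.220001
cos θ = -0.220001

θ = arccos(-0.220001)
θ = 102.71°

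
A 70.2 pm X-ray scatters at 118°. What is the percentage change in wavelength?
5.0789%

Calculate the Compton shift:
Δλ = λ_C(1 - cos(118°))
Δλ = 2.4263 × (1 - cos(118°))
Δλ = 2.4263 × 1.4695
Δλ = 3.5654 pm

Percentage change:
(Δλ/λ₀) × 100 = (3.5654/70.2) × 100
= 5.0789%

(Intermediate values are shown rounded; full precision is carried through to the final answer.)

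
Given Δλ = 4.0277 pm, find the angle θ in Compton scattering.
131.30°

From the Compton formula Δλ = λ_C(1 - cos θ), we can solve for θ:

cos θ = 1 - Δλ/λ_C

Given:
- Δλ = 4.0277 pm
- λ_C = h/(m_e·c) ≈ 2.42631024 pm

cos θ = 1 - 4.0277/2.42631024
cos θ = 1 - 1.660010
cos θ = -0.660010

θ = arccos(-0.660010)
θ = 131.30°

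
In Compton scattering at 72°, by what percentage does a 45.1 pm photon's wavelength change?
3.7174%

Calculate the Compton shift:
Δλ = λ_C(1 - cos(72°))
Δλ = 2.4263 × (1 - cos(72°))
Δλ = 2.4263 × 0.6910
Δλ = 1.6765 pm

Percentage change:
(Δλ/λ₀) × 100 = (1.6765/45.1) × 100
= 3.7174%

(Intermediate values are shown rounded; full precision is carried through to the final answer.)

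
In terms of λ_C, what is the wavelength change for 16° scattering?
0.0387 λ_C

The Compton shift formula is:
Δλ = λ_C(1 - cos θ)

Dividing both sides by λ_C:
Δλ/λ_C = 1 - cos θ

For θ = 16°:
Δλ/λ_C = 1 - cos(16°)
Δλ/λ_C = 1 - 0.9613
Δλ/λ_C = 0.0387

This means the shift is 0.0387 × λ_C = 0.0940 pm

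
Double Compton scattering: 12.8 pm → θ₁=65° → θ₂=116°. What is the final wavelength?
17.6908 pm

Apply Compton shift twice:

First scattering at θ₁ = 65°:
Δλ₁ = λ_C(1 - cos(65°))
Δλ₁ = 2.4263 × 0.5774
Δλ₁ = 1.4009 pm

After first scattering:
λ₁ = 12.8 + 1.4009 = 14.2009 pm

Second scattering at θ₂ = 116°:
Δλ₂ = λ_C(1 - cos(116°))
Δλ₂ = 2.4263 × 1.4384
Δλ₂ = 3.4899 pm

Final wavelength:
λ₂ = 14.2009 + 3.4899 = 17.6908 pm

Total shift: Δλ_total = 1.4009 + 3.4899 = 4.8908 pm

(Intermediate values are shown rounded; full precision is carried through to the final answer.)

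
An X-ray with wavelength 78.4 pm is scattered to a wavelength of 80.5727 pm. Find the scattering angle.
84.00°

First find the wavelength shift:
Δλ = λ' - λ = 80.5727 - 78.4 = 2.1727 pm

Using Δλ = λ_C(1 - cos θ), with λ_C = h/(m_e·c) ≈ 2.42631024 pm:
cos θ = 1 - Δλ/λ_C
cos θ = 1 - 2.1727/2.42631024
cos θ = 0.104525

θ = arccos(0.104525)
θ = 84.00°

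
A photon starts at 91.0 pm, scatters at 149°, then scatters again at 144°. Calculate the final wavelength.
99.8953 pm

Apply Compton shift twice:

First scattering at θ₁ = 149°:
Δλ₁ = λ_C(1 - cos(149°))
Δλ₁ = 2.4263 × 1.8572
Δλ₁ = 4.5061 pm

After first scattering:
λ₁ = 91.0 + 4.5061 = 95.5061 pm

Second scattering at θ₂ = 144°:
Δλ₂ = λ_C(1 - cos(144°))
Δλ₂ = 2.4263 × 1.8090
Δλ₂ = 4.3892 pm

Final wavelength:
λ₂ = 95.5061 + 4.3892 = 99.8953 pm

Total shift: Δλ_total = 4.5061 + 4.3892 = 8.8953 pm

(Intermediate values are shown rounded; full precision is carried through to the final answer.)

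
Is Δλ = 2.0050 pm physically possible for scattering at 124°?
No, inconsistent

Calculate the expected shift for θ = 124°:

Δλ_expected = λ_C(1 - cos(124°))
Δλ_expected = 2.4263 × (1 - cos(124°))
Δλ_expected = 2.4263 × 1.5592
Δλ_expected = 3.7831 pm

Given shift: 2.0050 pm
Expected shift: 3.7831 pm
Difference: 1.7781 pm

The values do not match. The given shift corresponds to θ ≈ 80.0°, not 124°.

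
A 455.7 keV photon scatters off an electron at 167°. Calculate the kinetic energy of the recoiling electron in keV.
290.6337 keV

By energy conservation: K_e = E_initial - E_final

First find the scattered photon energy:
Initial wavelength: λ = hc/E = 2.7207 pm
Compton shift: Δλ = λ_C(1 - cos(167°)) = 4.7904 pm
Final wavelength: λ' = 2.7207 + 4.7904 = 7.5112 pm
Final photon energy: E' = hc/λ' = 165.0663 keV

Electron kinetic energy:
K_e = E - E' = 455.7000 - 165.0663 = 290.6337 keV

(Intermediate values are shown rounded; full precision is carried through to the final answer.)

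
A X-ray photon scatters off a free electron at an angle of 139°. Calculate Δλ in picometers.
4.2575 pm

Using the Compton scattering formula:
Δλ = λ_C(1 - cos θ)

where λ_C = h/(m_e·c) ≈ 2.4263 pm is the Compton wavelength of an electron.

For θ = 139°:
cos(139°) = -0.7547
1 - cos(139°) = 1.7547

Δλ = 2.4263 × 1.7547
Δλ = 4.2575 pm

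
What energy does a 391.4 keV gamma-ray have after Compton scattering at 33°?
348.3538 keV

First convert energy to wavelength:
λ = hc/E, with hc ≈ 1239.842 keV·pm (i.e. 1239.842 eV·nm)

For E = 391.4 keV = 391400 eV:
λ = 1239.842 keV·pm / 391.4 keV
λ = 3.1677 pm

Calculate the Compton shift:
Δλ = λ_C(1 - cos(33°)) = 2.4263 × 0.1613
Δλ = 0.3914 pm

Final wavelength:
λ' = 3.1677 + 0.3914 = 3.5591 pm

Final energy:
E' = hc/λ' = 1239.842 / 3.5591 = 348.3538 keV

(Intermediate values are shown rounded; full precision is carried through to the final answer.)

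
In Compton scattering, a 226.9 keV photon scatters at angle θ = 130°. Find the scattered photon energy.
131.1977 keV

First convert energy to wavelength:
λ = hc/E, with hc ≈ 1239.842 keV·pm (i.e. 1239.842 eV·nm)

For E = 226.9 keV = 226900 eV:
λ = 1239.842 keV·pm / 226.9 keV
λ = 5.4643 pm

Calculate the Compton shift:
Δλ = λ_C(1 - cos(130°)) = 2.4263 × 1.6428
Δλ = 3.9859 pm

Final wavelength:
λ' = 5.4643 + 3.9859 = 9.4502 pm

Final energy:
E' = hc/λ' = 1239.842 / 9.4502 = 131.1977 keV

(Intermediate values are shown rounded; full precision is carried through to the final answer.)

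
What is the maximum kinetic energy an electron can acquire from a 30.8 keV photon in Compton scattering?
3.3135 keV

Maximum energy transfer occurs at θ = 180° (backscattering).

Initial photon: E₀ = 30.8 keV → λ₀ = 40.2546 pm

Maximum Compton shift (at 180°):
Δλ_max = 2λ_C = 2 × 2.4263 = 4.8526 pm

Final wavelength:
λ' = 40.2546 + 4.8526 = 45.1072 pm

Minimum photon energy (maximum energy to electron):
E'_min = hc/λ' = 27.4865 keV

Maximum electron kinetic energy:
K_max = E₀ - E'_min = 30.8000 - 27.4865 = 3.3135 keV

(Intermediate values are shown rounded; full precision is carried through to the final answer.)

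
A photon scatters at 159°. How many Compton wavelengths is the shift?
1.9336 λ_C

The Compton shift formula is:
Δλ = λ_C(1 - cos θ)

Dividing both sides by λ_C:
Δλ/λ_C = 1 - cos θ

For θ = 159°:
Δλ/λ_C = 1 - cos(159°)
Δλ/λ_C = 1 - -0.9336
Δλ/λ_C = 1.9336

This means the shift is 1.9336 × λ_C = 4.6915 pm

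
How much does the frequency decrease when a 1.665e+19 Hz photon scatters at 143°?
3.248e+18 Hz (decrease)

Convert frequency to wavelength (c = 299792458 m/s):
λ₀ = c/f₀ = 299792458/1.665e+19 = 1.8005553e-11 m = 18.0056 pm

Calculate Compton shift:
Δλ = λ_C(1 - cos(143°)) = 4.3640 pm

Final wavelength:
λ' = λ₀ + Δλ = 18.0056 + 4.3640 = 22.3696 pm

Final frequency:
f' = c/λ' = 299792458/2.2369601e-11 = 1.3401780e+19 Hz

Frequency shift (decrease):
Δf = f₀ - f' = 1.665e+19 - 1.3401780e+19 = 3.248e+18 Hz

(Intermediate values are shown rounded; full precision is carried through to the final answer.)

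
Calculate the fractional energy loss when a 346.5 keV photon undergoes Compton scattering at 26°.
0.0642 (or 6.42%)

Calculate initial and final photon energies:

Initial: E₀ = 346.5 keV → λ₀ = 3.5782 pm
Compton shift: Δλ = 0.2456 pm
Final wavelength: λ' = 3.8237 pm
Final energy: E' = 324.2481 keV

Fractional energy loss:
(E₀ - E')/E₀ = (346.5000 - 324.2481)/346.5000
= 22.2519/346.5000
= 0.0642
= 6.42%

(Intermediate values are shown rounded; full precision is carried through to the final answer.)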